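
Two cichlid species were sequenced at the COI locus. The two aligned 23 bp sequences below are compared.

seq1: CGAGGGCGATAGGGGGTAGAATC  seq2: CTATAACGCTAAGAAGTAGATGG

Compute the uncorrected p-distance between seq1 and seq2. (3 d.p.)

0.478

The sequences differ at 11 of 23 positions.
p = 11/23 = 0.478260… ≈ 0.478 (to 3 d.p.).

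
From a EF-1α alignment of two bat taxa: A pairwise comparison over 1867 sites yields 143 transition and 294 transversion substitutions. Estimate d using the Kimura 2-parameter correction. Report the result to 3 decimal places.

0.281

P = 143/1867 ≈ 0.076593 and Q = 294/1867 ≈ 0.157472.
Under the Kimura two-parameter model, d = −½ ln(1 − 2P − Q) − ¼ ln(1 − 2Q).
1 − 2P − Q = 0.689342, giving −½ ln(0.689342) = 0.186009.
1 − 2Q = 0.685056, giving −¼ ln(0.685056) = 0.094564.
d = 0.186009 + 0.094564 = 0.280573.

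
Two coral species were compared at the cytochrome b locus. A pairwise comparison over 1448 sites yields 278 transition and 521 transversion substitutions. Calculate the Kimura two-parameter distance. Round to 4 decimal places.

0.9988

P = 278/1448 ≈ 0.191989 and Q = 521/1448 ≈ 0.359807.
Under the Kimura two-parameter model, d = −½ ln(1 − 2P − Q) − ¼ ln(1 − 2Q).
1 − 2P − Q = 0.256215, giving −½ ln(0.256215) = 0.680869.
1 − 2Q = 0.280386, giving −¼ ln(0.280386) = 0.317897.
d = 0.680869 + 0.317897 = 0.998766.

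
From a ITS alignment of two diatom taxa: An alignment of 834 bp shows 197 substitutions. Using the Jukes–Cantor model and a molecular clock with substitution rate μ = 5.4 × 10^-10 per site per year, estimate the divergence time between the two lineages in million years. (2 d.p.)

p = 197/834 ≈ 0.236211.
d = −(3/4) ln(1 − 4p/3) = −0.75 ln(1 − 0.314948) = −0.75 ln(0.685052)
  = −0.75 × (-0.378261) = 0.283696 substitutions/site.
Under a molecular clock d = 2μt, so t = d/(2μ) = 0.283696 / (2 × 5.4 × 10^-10) = 262.68 million years.

262.68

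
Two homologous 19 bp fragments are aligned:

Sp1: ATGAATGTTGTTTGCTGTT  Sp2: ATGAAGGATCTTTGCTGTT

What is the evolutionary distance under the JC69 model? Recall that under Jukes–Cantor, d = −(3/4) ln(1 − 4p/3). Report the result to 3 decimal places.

0.177

The sequences differ at 3 of 19 sites (6, 8, 10), so p = 3/19 ≈ 0.157895.
d = −(3/4) ln(1 − 4p/3) = −0.75 ln(1 − 0.210527) = −0.75 ln(0.789473)
  = −0.75 × (-0.236390) = 0.177293 substitutions/site.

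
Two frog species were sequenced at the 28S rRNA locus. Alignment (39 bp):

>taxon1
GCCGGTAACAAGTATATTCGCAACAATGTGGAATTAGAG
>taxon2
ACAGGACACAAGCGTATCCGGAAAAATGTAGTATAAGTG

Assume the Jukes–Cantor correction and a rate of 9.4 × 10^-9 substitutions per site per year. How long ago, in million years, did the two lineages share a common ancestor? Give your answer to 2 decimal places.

The sequences differ at 13 of 39 sites, so p = 13/39 ≈ 0.333333.
d = −(3/4) ln(1 − 4p/3) = −0.75 ln(1 − 0.444444) = −0.75 ln(0.555556)
  = −0.75 × (-0.587786) = 0.440840 substitutions/site.
Under a molecular clock d = 2μt, so t = d/(2μ) = 0.440840 / (2 × 9.4 × 10^-9) = 23.45 million years.

23.45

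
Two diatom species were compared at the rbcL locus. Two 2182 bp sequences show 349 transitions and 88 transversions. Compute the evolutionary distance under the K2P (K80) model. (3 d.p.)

0.244

P = 349/2182 ≈ 0.159945 and Q = 88/2182 ≈ 0.04033.
Under the Kimura two-parameter model, d = −½ ln(1 − 2P − Q) − ¼ ln(1 − 2Q).
1 − 2P − Q = 0.63978, giving −½ ln(0.63978) = 0.223315.
1 − 2Q = 0.91934, giving −¼ ln(0.91934) = 0.021025.
d = 0.223315 + 0.021025 = 0.244340.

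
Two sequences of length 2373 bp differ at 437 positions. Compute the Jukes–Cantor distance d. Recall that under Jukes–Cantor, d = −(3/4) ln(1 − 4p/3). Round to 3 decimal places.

p = 437/2373 ≈ 0.184155.
d = −(3/4) ln(1 − 4p/3) = −0.75 ln(1 − 0.24554) = −0.75 ln(0.75446)
  = −0.75 × (-0.281753) = 0.211315 substitutions/site.

0.211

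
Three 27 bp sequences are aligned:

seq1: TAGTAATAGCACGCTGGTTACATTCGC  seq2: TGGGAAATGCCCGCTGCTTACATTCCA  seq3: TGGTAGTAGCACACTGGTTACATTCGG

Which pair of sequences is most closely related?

seq1–seq2: 8/27 differ, p = 0.296, d = 0.377.
seq1–seq3: 4/27 differ, p = 0.148, d = 0.165.
seq2–seq3: 9/27 differ, p = 0.333, d = 0.441.
The smallest distance is between seq1 and seq3.

seq1 and seq3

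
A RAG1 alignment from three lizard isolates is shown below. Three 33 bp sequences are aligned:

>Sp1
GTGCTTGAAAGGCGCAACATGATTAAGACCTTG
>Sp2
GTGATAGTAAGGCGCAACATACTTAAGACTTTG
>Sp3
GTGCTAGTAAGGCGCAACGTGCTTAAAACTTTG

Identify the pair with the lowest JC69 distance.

Sp2 and Sp3

Sp1–Sp2: 6/33 differ, p = 0.182, d = 0.208.
Sp1–Sp3: 6/33 differ, p = 0.182, d = 0.208.
Sp2–Sp3: 4/33 differ, p = 0.121, d = 0.132.
The smallest distance is between Sp2 and Sp3.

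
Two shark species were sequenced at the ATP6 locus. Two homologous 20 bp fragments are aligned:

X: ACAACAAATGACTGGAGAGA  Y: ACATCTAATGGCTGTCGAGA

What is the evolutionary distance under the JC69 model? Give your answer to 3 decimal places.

0.304

The sequences differ at 5 of 20 sites (4, 6, 11, 15, 16), so p = 5/20 = 0.25.
d = −(3/4) ln(1 − 4p/3) = −0.75 ln(1 − 0.333333) = −0.75 ln(0.666667)
  = −0.75 × (-0.405465) = 0.304099 substitutions/site.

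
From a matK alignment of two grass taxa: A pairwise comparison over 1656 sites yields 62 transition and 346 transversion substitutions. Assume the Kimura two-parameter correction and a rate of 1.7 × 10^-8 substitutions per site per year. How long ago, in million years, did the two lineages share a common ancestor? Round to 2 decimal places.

P = 62/1656 ≈ 0.03744 and Q = 346/1656 ≈ 0.208937.
Under the Kimura two-parameter model, d = −½ ln(1 − 2P − Q) − ¼ ln(1 − 2Q).
1 − 2P − Q = 0.716183, giving −½ ln(0.716183) = 0.166910.
1 − 2Q = 0.582126, giving −¼ ln(0.582126) = 0.135267.
d = 0.166910 + 0.135267 = 0.302177.
Under a molecular clock d = 2μt, so t = d/(2μ) = 0.302177 / (2 × 1.7 × 10^-8) = 8.89 million years.

8.89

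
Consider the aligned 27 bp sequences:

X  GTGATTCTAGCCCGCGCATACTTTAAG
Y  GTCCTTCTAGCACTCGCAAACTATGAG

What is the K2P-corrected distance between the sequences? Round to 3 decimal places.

0.323

Of 27 sites, 1 differences are transitions and 6 are transversions, so P = 1/27 ≈ 0.037037 and Q = 6/27 ≈ 0.222222.
Under the Kimura two-parameter model, d = −½ ln(1 − 2P − Q) − ¼ ln(1 − 2Q).
1 − 2P − Q = 0.703704, giving −½ ln(0.703704) = 0.175699.
1 − 2Q = 0.555556, giving −¼ ln(0.555556) = 0.146946.
d = 0.175699 + 0.146946 = 0.322645.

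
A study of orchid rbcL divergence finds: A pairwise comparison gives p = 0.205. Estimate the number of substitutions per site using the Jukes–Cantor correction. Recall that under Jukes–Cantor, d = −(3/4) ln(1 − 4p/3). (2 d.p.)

d = −(3/4) ln(1 − 4p/3) = −0.75 ln(1 − 0.273333) = −0.75 ln(0.726667)
  = −0.75 × (-0.319287) = 0.239465 substitutions/site.

0.24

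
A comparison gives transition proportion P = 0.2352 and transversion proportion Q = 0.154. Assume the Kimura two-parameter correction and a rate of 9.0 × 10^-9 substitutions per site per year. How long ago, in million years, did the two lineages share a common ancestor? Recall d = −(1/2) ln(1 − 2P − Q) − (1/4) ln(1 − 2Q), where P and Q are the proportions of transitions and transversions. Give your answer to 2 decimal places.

32.31

Under the Kimura two-parameter model, d = −½ ln(1 − 2P − Q) − ¼ ln(1 − 2Q).
1 − 2P − Q = 0.3756, giving −½ ln(0.3756) = 0.489615.
1 − 2Q = 0.692, giving −¼ ln(0.692) = 0.092042.
d = 0.489615 + 0.092042 = 0.581657.
Under a molecular clock d = 2μt, so t = d/(2μ) = 0.581657 / (2 × 9.0 × 10^-9) = 32.31 million years.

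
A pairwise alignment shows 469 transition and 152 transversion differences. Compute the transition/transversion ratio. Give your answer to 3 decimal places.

R = 469/152 = 3.085526… ≈ 3.086 (to 3 d.p.).

3.086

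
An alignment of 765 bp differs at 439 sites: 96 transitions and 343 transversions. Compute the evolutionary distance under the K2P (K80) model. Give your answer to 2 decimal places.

P = 96/765 ≈ 0.12549 and Q = 343/765 ≈ 0.448366.
Under the Kimura two-parameter model, d = −½ ln(1 − 2P − Q) − ¼ ln(1 − 2Q).
1 − 2P − Q = 0.300654, giving −½ ln(0.300654) = 0.600898.
1 − 2Q = 0.103268, giving −¼ ln(0.103268) = 0.567607.
d = 0.600898 + 0.567607 = 1.168505.

1.17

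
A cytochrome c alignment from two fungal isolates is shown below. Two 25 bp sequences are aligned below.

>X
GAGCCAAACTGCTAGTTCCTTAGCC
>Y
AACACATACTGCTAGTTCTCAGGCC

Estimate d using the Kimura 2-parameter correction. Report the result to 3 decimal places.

0.423

Of 25 sites, 4 differences are transitions and 4 are transversions, so P = 4/25 = 0.16 and Q = 4/25 = 0.16.
Under the Kimura two-parameter model, d = −½ ln(1 − 2P − Q) − ¼ ln(1 − 2Q).
1 − 2P − Q = 0.52, giving −½ ln(0.52) = 0.326963.
1 − 2Q = 0.68, giving −¼ ln(0.68) = 0.096416.
d = 0.326963 + 0.096416 = 0.423379.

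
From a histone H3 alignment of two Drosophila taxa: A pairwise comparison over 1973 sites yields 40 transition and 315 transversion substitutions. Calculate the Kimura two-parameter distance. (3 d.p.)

P = 40/1973 ≈ 0.020274 and Q = 315/1973 ≈ 0.159655.
Under the Kimura two-parameter model, d = −½ ln(1 − 2P − Q) − ¼ ln(1 − 2Q).
1 − 2P − Q = 0.799797, giving −½ ln(0.799797) = 0.111699.
1 − 2Q = 0.68069, giving −¼ ln(0.68069) = 0.096162.
d = 0.111699 + 0.096162 = 0.207861.

0.208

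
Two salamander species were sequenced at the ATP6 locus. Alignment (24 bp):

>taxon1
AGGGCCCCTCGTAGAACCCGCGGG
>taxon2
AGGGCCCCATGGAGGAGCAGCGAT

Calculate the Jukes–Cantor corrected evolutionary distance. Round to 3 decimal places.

The sequences differ at 8 of 24 sites (9, 10, 12, 15, 17, 19, 23, 24), so p = 8/24 ≈ 0.333333.
d = −(3/4) ln(1 − 4p/3) = −0.75 ln(1 − 0.444444) = −0.75 ln(0.555556)
  = −0.75 × (-0.587786) = 0.440840 substitutions/site.

0.441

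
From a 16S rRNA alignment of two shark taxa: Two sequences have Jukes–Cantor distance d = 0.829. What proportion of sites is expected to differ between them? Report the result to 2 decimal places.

p = (3/4)(1 − e^(−4d/3)) = 0.75 × (1 − e^(-1.105333)) = 0.75 × (1 − 0.331101) = 0.501674.

0.50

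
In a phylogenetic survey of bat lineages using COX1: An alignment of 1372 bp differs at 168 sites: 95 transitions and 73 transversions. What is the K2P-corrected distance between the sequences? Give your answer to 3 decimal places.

P = 95/1372 ≈ 0.069242 and Q = 73/1372 ≈ 0.053207.
Under the Kimura two-parameter model, d = −½ ln(1 − 2P − Q) − ¼ ln(1 − 2Q).
1 − 2P − Q = 0.808309, giving −½ ln(0.808309) = 0.106405.
1 − 2Q = 0.893586, giving −¼ ln(0.893586) = 0.028128.
d = 0.106405 + 0.028128 = 0.134533.

0.135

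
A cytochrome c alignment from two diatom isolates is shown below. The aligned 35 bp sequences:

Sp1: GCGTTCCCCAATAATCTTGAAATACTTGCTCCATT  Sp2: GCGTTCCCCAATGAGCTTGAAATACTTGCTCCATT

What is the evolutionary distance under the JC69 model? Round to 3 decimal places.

The sequences differ at 2 of 35 sites (13, 15), so p = 2/35 ≈ 0.057143.
d = −(3/4) ln(1 − 4p/3) = −0.75 ln(1 − 0.076191) = −0.75 ln(0.923809)
  = −0.75 × (-0.079250) = 0.059438 substitutions/site.

0.059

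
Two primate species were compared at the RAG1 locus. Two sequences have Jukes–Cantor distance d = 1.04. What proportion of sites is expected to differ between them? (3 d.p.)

0.563

p = (3/4)(1 − e^(−4d/3)) = 0.75 × (1 − e^(-1.386667)) = 0.75 × (1 − 0.249907) = 0.562570.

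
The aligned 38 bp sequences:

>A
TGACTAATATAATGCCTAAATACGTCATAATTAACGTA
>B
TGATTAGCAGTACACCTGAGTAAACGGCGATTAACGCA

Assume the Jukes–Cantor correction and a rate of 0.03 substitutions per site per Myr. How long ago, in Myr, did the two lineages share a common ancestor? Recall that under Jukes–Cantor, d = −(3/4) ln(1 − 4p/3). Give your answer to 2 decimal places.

11.34

The sequences differ at 17 of 38 sites, so p = 17/38 ≈ 0.447368.
d = −(3/4) ln(1 − 4p/3) = −0.75 ln(1 − 0.596491) = −0.75 ln(0.403509)
  = −0.75 × (-0.907556) = 0.680667 substitutions/site.
Under a molecular clock d = 2μt, so t = d/(2μ) = 0.680667 / (2 × 0.03) = 11.34 Myr.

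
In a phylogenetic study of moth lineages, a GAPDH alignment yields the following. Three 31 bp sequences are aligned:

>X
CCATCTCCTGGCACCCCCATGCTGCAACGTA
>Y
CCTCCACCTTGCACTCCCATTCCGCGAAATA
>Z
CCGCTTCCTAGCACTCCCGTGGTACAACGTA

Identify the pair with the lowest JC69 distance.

X and Z

X–Y: 10/31 differ, p = 0.323, d = 0.422.
X–Z: 8/31 differ, p = 0.258, d = 0.316.
Y–Z: 12/31 differ, p = 0.387, d = 0.544.
The smallest distance is between X and Z.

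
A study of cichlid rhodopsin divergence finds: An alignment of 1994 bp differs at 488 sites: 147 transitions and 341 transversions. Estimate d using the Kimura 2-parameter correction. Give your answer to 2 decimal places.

P = 147/1994 ≈ 0.073721 and Q = 341/1994 ≈ 0.171013.
Under the Kimura two-parameter model, d = −½ ln(1 − 2P − Q) − ¼ ln(1 − 2Q).
1 − 2P − Q = 0.681545, giving −½ ln(0.681545) = 0.191696.
1 − 2Q = 0.657974, giving −¼ ln(0.657974) = 0.104647.
d = 0.191696 + 0.104647 = 0.296343.

0.30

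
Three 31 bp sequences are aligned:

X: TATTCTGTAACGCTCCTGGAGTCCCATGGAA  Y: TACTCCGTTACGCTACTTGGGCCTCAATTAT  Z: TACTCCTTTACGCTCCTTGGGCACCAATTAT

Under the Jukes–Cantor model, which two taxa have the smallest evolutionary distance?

Y and Z

X–Y: 12/31 differ, p = 0.387, d = 0.544.
X–Z: 12/31 differ, p = 0.387, d = 0.544.
Y–Z: 4/31 differ, p = 0.129, d = 0.142.
The smallest distance is between Y and Z.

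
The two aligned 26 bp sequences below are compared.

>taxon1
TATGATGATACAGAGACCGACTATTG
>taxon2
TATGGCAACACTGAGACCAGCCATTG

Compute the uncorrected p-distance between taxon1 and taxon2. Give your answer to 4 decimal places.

The sequences differ at 8 of 26 positions (sites 5, 6, 7, 9, 12, 19, 20, 22).
p = 8/26 = 0.307692… ≈ 0.3077 (to 4 d.p.).

0.3077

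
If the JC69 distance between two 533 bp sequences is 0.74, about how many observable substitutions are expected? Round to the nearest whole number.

251

Invert JC69: p = (3/4)(1 − e^(−4d/3)) = 0.75 × (1 − e^(-0.986667)) = 0.75 × (1 − 0.372817) = 0.470387.
Expected differing sites = pL ≈ 0.470387 × 533 = 250.716271 ≈ 251.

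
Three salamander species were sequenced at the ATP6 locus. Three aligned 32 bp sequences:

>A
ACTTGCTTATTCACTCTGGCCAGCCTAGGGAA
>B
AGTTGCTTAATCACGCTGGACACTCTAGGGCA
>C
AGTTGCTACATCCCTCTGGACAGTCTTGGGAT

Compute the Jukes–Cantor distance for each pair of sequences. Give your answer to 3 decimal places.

d(A,B) = 0.259, d(A,C) = 0.353, d(B,C) = 0.304

A–B: 7/32 sites differ → p = 0.21875, d = −0.75 ln(1 − 0.291667) = 0.258631 ≈ 0.259.
A–C: 9/32 sites differ → p = 0.28125, d = −0.75 ln(1 − 0.375) = 0.352503 ≈ 0.353.
B–C: 8/32 sites differ → p = 0.25, d = −0.75 ln(1 − 0.333333) = 0.304098 ≈ 0.304.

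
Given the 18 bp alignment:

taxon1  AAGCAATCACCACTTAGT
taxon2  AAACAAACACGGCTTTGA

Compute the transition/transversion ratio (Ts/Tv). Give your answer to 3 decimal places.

0.500

Transitions are A↔G and C↔T; transversions are all other mismatches.
Transitions: 2. Transversions: 4.
R = 2/4 = 0.500.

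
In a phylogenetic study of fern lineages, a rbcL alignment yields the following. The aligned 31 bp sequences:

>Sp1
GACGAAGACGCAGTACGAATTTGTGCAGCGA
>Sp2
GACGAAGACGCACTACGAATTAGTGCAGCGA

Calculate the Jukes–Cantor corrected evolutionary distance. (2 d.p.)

The sequences differ at 2 of 31 sites (13, 22), so p = 2/31 ≈ 0.064516.
d = −(3/4) ln(1 − 4p/3) = −0.75 ln(1 − 0.086021) = −0.75 ln(0.913979)
  = −0.75 × (-0.089948) = 0.067461 substitutions/site.

0.07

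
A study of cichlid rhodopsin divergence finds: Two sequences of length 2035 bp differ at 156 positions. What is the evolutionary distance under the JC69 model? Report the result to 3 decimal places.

0.081

p = 156/2035 ≈ 0.076658.
d = −(3/4) ln(1 − 4p/3) = −0.75 ln(1 − 0.102211) = −0.75 ln(0.897789)
  = −0.75 × (-0.107820) = 0.080865 substitutions/site.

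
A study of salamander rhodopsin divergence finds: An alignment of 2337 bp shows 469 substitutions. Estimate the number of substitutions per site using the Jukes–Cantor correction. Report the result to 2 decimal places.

0.23

p = 469/2337 ≈ 0.200685.
d = −(3/4) ln(1 − 4p/3) = −0.75 ln(1 − 0.26758) = −0.75 ln(0.73242)
  = −0.75 × (-0.311401) = 0.233551 substitutions/site.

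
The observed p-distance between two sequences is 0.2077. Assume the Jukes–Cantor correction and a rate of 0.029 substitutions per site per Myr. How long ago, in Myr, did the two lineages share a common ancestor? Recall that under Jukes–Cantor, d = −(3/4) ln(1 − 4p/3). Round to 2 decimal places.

4.19

d = −(3/4) ln(1 − 4p/3) = −0.75 ln(1 − 0.276933) = −0.75 ln(0.723067)
  = −0.75 × (-0.324253) = 0.243190 substitutions/site.
Under a molecular clock d = 2μt, so t = d/(2μ) = 0.243190 / (2 × 0.029) = 4.19 Myr.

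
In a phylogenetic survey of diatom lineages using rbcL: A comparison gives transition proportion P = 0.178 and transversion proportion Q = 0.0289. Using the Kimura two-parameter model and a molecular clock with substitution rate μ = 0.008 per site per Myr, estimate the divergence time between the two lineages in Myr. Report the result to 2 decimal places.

16.12

Under the Kimura two-parameter model, d = −½ ln(1 − 2P − Q) − ¼ ln(1 − 2Q).
1 − 2P − Q = 0.6151, giving −½ ln(0.6151) = 0.242985.
1 − 2Q = 0.9422, giving −¼ ln(0.9422) = 0.014884.
d = 0.242985 + 0.014884 = 0.257869.
Under a molecular clock d = 2μt, so t = d/(2μ) = 0.257869 / (2 × 0.008) = 16.12 Myr.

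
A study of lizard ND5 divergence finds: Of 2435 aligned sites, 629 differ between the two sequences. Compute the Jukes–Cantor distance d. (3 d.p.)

p = 629/2435 ≈ 0.258316.
d = −(3/4) ln(1 − 4p/3) = −0.75 ln(1 − 0.344421) = −0.75 ln(0.655579)
  = −0.75 × (-0.422236) = 0.316677 substitutions/site.

0.317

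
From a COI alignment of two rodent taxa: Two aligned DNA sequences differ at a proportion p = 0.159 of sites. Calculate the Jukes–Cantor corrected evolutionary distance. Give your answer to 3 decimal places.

d = −(3/4) ln(1 − 4p/3) = −0.75 ln(1 − 0.212) = −0.75 ln(0.788)
  = −0.75 × (-0.238257) = 0.178693 substitutions/site.

0.179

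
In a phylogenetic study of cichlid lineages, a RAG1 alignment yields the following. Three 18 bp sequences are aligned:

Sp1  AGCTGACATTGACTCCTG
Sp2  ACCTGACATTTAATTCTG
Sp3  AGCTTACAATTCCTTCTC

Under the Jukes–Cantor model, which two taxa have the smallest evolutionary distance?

Sp1–Sp2: 4/18 differ, p = 0.222, d = 0.264.
Sp1–Sp3: 6/18 differ, p = 0.333, d = 0.441.
Sp2–Sp3: 6/18 differ, p = 0.333, d = 0.441.
The smallest distance is between Sp1 and Sp2.

Sp1 and Sp2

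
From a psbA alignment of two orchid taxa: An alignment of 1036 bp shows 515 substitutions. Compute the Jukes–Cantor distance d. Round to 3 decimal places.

p = 515/1036 ≈ 0.497104.
d = −(3/4) ln(1 − 4p/3) = −0.75 ln(1 − 0.662805) = −0.75 ln(0.337195)
  = −0.75 × (-1.087094) = 0.815321 substitutions/site.

0.815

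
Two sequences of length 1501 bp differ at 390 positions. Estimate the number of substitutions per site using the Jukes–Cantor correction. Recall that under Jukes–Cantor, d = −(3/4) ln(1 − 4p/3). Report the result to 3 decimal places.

0.319

p = 390/1501 ≈ 0.259827.
d = −(3/4) ln(1 − 4p/3) = −0.75 ln(1 − 0.346436) = −0.75 ln(0.653564)
  = −0.75 × (-0.425315) = 0.318986 substitutions/site.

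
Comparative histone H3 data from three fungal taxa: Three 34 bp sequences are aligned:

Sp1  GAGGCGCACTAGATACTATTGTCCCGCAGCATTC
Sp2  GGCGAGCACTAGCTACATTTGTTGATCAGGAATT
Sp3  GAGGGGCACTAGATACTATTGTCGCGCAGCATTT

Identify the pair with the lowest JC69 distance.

Sp1–Sp2: 13/34 differ, p = 0.382, d = 0.535.
Sp1–Sp3: 3/34 differ, p = 0.088, d = 0.094.
Sp2–Sp3: 11/34 differ, p = 0.324, d = 0.423.
The smallest distance is between Sp1 and Sp3.

Sp1 and Sp3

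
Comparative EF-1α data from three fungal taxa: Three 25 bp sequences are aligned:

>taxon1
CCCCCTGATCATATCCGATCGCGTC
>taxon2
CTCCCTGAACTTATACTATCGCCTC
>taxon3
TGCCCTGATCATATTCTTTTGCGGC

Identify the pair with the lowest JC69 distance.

taxon1 and taxon2

taxon1–taxon2: 6/25 differ, p = 0.240, d = 0.289.
taxon1–taxon3: 7/25 differ, p = 0.280, d = 0.351.
taxon2–taxon3: 9/25 differ, p = 0.360, d = 0.490.
The smallest distance is between taxon1 and taxon2.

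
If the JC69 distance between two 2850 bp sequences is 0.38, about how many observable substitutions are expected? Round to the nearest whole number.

Invert JC69: p = (3/4)(1 − e^(−4d/3)) = 0.75 × (1 − e^(-0.506667)) = 0.75 × (1 − 0.602500) = 0.298125.
Expected differing sites = pL ≈ 0.298125 × 2850 = 849.65625 ≈ 850.

850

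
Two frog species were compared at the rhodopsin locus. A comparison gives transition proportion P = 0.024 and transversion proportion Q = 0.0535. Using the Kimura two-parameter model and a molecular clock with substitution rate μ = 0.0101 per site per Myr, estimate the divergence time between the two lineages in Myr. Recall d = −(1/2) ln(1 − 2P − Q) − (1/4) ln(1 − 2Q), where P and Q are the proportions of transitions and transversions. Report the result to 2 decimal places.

Under the Kimura two-parameter model, d = −½ ln(1 − 2P − Q) − ¼ ln(1 − 2Q).
1 − 2P − Q = 0.8985, giving −½ ln(0.8985) = 0.053514.
1 − 2Q = 0.893, giving −¼ ln(0.893) = 0.028292.
d = 0.053514 + 0.028292 = 0.081806.
Under a molecular clock d = 2μt, so t = d/(2μ) = 0.081806 / (2 × 0.0101) = 4.05 Myr.

4.05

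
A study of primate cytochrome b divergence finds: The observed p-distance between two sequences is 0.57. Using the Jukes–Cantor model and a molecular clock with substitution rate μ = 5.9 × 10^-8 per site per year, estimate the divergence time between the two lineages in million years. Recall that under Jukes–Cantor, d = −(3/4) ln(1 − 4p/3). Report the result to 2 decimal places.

9.07

d = −(3/4) ln(1 − 4p/3) = −0.75 ln(1 − 0.76) = −0.75 ln(0.24)
  = −0.75 × (-1.427116) = 1.070337 substitutions/site.
Under a molecular clock d = 2μt, so t = d/(2μ) = 1.070337 / (2 × 5.9 × 10^-8) = 9.07 million years.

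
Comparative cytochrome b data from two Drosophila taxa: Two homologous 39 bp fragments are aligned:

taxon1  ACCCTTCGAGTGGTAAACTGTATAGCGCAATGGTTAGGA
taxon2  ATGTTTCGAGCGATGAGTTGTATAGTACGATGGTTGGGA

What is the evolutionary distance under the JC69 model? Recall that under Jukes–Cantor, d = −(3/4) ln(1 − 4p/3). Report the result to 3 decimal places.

The sequences differ at 12 of 39 sites, so p = 12/39 ≈ 0.307692.
d = −(3/4) ln(1 − 4p/3) = −0.75 ln(1 − 0.410256) = −0.75 ln(0.589744)
  = −0.75 × (-0.528067) = 0.396050 substitutions/site.

0.396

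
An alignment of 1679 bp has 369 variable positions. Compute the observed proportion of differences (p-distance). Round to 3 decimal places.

0.220

p = 369/1679 = 0.219773… ≈ 0.220 (to 3 d.p.).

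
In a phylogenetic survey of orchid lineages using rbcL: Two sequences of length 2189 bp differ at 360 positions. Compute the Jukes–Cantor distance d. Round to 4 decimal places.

0.1857

p = 360/2189 ≈ 0.164459.
d = −(3/4) ln(1 − 4p/3) = −0.75 ln(1 − 0.219279) = −0.75 ln(0.780721)
  = −0.75 × (-0.247537) = 0.185653 substitutions/site.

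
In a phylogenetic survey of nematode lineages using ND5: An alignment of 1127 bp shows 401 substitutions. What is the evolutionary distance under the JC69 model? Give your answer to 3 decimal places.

p = 401/1127 ≈ 0.355812.
d = −(3/4) ln(1 − 4p/3) = −0.75 ln(1 − 0.474416) = −0.75 ln(0.525584)
  = −0.75 × (-0.643245) = 0.482434 substitutions/site.

0.482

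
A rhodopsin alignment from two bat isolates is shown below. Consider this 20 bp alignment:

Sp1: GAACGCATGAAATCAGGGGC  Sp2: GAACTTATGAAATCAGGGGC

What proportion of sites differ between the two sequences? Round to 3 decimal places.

The sequences differ at 2 of 20 positions (sites 5, 6).
p = 2/20 = 0.100.

0.100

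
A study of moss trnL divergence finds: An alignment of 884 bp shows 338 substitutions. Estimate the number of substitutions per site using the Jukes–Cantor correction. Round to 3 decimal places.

0.535

p = 338/884 ≈ 0.382353.
d = −(3/4) ln(1 − 4p/3) = −0.75 ln(1 − 0.509804) = −0.75 ln(0.490196)
  = −0.75 × (-0.712950) = 0.534713 substitutions/site.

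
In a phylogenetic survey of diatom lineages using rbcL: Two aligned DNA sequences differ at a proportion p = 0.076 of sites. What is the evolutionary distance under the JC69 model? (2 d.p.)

d = −(3/4) ln(1 − 4p/3) = −0.75 ln(1 − 0.101333) = −0.75 ln(0.898667)
  = −0.75 × (-0.106843) = 0.080132 substitutions/site.

0.08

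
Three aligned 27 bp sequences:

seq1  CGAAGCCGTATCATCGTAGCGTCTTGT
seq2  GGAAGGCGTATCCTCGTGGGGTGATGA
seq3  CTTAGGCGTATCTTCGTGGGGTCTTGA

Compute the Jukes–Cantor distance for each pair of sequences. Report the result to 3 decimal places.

seq1–seq2: 8/27 sites differ → p ≈ 0.296296, d = −0.75 ln(1 − 0.395061) = 0.376971 ≈ 0.377.
seq1–seq3: 7/27 sites differ → p ≈ 0.259259, d = −0.75 ln(1 − 0.345679) = 0.318118 ≈ 0.318.
seq2–seq3: 6/27 sites differ → p ≈ 0.222222, d = −0.75 ln(1 − 0.296296) = 0.263548 ≈ 0.264.

d(seq1,seq2) = 0.377, d(seq1,seq3) = 0.318, d(seq2,seq3) = 0.264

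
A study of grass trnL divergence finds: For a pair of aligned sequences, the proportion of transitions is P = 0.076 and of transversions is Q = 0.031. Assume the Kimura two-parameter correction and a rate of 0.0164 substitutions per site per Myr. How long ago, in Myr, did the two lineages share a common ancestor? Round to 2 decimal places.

Under the Kimura two-parameter model, d = −½ ln(1 − 2P − Q) − ¼ ln(1 − 2Q).
1 − 2P − Q = 0.817, giving −½ ln(0.817) = 0.101058.
1 − 2Q = 0.938, giving −¼ ln(0.938) = 0.016001.
d = 0.101058 + 0.016001 = 0.117059.
Under a molecular clock d = 2μt, so t = d/(2μ) = 0.117059 / (2 × 0.0164) = 3.57 Myr.

3.57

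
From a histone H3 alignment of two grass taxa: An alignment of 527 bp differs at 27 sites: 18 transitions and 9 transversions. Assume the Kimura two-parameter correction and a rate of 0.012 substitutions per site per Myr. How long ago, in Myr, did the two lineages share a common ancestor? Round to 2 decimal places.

P = 18/527 ≈ 0.034156 and Q = 9/527 ≈ 0.017078.
Under the Kimura two-parameter model, d = −½ ln(1 − 2P − Q) − ¼ ln(1 − 2Q).
1 − 2P − Q = 0.91461, giving −½ ln(0.91461) = 0.044629.
1 − 2Q = 0.965844, giving −¼ ln(0.965844) = 0.008688.
d = 0.044629 + 0.008688 = 0.053317.
Under a molecular clock d = 2μt, so t = d/(2μ) = 0.053317 / (2 × 0.012) = 2.22 Myr.

2.22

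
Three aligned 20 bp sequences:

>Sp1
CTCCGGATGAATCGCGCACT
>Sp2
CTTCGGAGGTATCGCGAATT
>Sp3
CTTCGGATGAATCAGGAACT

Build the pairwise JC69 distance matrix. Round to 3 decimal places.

d(Sp1,Sp2) = 0.304, d(Sp1,Sp3) = 0.233, d(Sp2,Sp3) = 0.304

Sp1–Sp2: 5/20 sites differ → p = 0.25, d = −0.75 ln(1 − 0.333333) = 0.304098 ≈ 0.304.
Sp1–Sp3: 4/20 sites differ → p = 0.2, d = −0.75 ln(1 − 0.266667) = 0.232617 ≈ 0.233.
Sp2–Sp3: 5/20 sites differ → p = 0.25, d = −0.75 ln(1 − 0.333333) = 0.304098 ≈ 0.304.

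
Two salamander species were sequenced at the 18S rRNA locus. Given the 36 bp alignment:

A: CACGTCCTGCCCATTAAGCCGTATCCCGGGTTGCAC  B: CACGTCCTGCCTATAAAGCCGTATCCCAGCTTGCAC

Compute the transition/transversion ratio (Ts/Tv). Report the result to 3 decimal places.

1.000

Transitions are A↔G and C↔T; transversions are all other mismatches.
Transitions: 2. Transversions: 2.
R = 2/2 = 1.000.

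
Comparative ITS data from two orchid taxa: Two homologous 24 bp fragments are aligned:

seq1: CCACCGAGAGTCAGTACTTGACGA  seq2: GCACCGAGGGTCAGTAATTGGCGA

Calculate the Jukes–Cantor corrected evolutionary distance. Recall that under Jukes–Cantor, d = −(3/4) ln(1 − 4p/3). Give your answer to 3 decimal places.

0.188

The sequences differ at 4 of 24 sites (1, 9, 17, 21), so p = 4/24 ≈ 0.166667.
d = −(3/4) ln(1 − 4p/3) = −0.75 ln(1 − 0.222223) = −0.75 ln(0.777777)
  = −0.75 × (-0.251315) = 0.188486 substitutions/site.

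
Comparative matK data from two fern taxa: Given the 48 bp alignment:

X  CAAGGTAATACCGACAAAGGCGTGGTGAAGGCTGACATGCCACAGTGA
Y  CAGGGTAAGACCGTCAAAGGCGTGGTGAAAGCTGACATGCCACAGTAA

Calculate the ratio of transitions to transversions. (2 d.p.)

1.50

Transitions are A↔G and C↔T; transversions are all other mismatches.
Transitions: 3. Transversions: 2.
R = 3/2 = 1.50.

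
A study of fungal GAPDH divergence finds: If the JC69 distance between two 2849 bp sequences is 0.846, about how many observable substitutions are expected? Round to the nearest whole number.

1445

Invert JC69: p = (3/4)(1 − e^(−4d/3)) = 0.75 × (1 − e^(-1.128)) = 0.75 × (1 − 0.323680) = 0.507240.
Expected differing sites = pL ≈ 0.507240 × 2849 = 1445.12676 ≈ 1445.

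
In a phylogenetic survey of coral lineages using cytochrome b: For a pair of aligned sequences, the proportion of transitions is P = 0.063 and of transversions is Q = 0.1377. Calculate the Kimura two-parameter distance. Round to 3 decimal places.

Under the Kimura two-parameter model, d = −½ ln(1 − 2P − Q) − ¼ ln(1 − 2Q).
1 − 2P − Q = 0.7363, giving −½ ln(0.7363) = 0.153059.
1 − 2Q = 0.7246, giving −¼ ln(0.7246) = 0.080534.
d = 0.153059 + 0.080534 = 0.233593.

0.234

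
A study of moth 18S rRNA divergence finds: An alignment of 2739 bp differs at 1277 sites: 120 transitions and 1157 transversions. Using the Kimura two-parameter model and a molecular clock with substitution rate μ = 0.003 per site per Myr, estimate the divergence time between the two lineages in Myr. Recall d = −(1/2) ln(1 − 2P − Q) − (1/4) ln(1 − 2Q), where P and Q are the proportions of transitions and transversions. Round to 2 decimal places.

P = 120/2739 ≈ 0.043812 and Q = 1157/2739 ≈ 0.422417.
Under the Kimura two-parameter model, d = −½ ln(1 − 2P − Q) − ¼ ln(1 − 2Q).
1 − 2P − Q = 0.489959, giving −½ ln(0.489959) = 0.356717.
1 − 2Q = 0.155166, giving −¼ ln(0.155166) = 0.465815.
d = 0.356717 + 0.465815 = 0.822532.
Under a molecular clock d = 2μt, so t = d/(2μ) = 0.822532 / (2 × 0.003) = 137.09 Myr.

137.09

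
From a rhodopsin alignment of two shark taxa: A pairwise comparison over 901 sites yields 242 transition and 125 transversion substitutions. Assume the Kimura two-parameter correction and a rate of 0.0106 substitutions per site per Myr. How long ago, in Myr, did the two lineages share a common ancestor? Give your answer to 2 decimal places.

P = 242/901 ≈ 0.26859 and Q = 125/901 ≈ 0.138735.
Under the Kimura two-parameter model, d = −½ ln(1 − 2P − Q) − ¼ ln(1 − 2Q).
1 − 2P − Q = 0.324085, giving −½ ln(0.324085) = 0.563375.
1 − 2Q = 0.72253, giving −¼ ln(0.72253) = 0.081249.
d = 0.563375 + 0.081249 = 0.644624.
Under a molecular clock d = 2μt, so t = d/(2μ) = 0.644624 / (2 × 0.0106) = 30.41 Myr.

30.41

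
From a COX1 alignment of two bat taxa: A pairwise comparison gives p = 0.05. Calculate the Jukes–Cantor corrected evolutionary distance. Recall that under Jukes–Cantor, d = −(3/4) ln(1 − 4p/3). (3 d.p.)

d = −(3/4) ln(1 − 4p/3) = −0.75 ln(1 − 0.066667) = −0.75 ln(0.933333)
  = −0.75 × (-0.068993) = 0.051745 substitutions/site.

0.052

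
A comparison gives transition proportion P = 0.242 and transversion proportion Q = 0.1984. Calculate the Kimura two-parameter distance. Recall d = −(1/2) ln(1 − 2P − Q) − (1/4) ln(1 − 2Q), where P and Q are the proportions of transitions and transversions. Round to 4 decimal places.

Under the Kimura two-parameter model, d = −½ ln(1 − 2P − Q) − ¼ ln(1 − 2Q).
1 − 2P − Q = 0.3176, giving −½ ln(0.3176) = 0.573481.
1 − 2Q = 0.6032, giving −¼ ln(0.6032) = 0.126377.
d = 0.573481 + 0.126377 = 0.699858.

0.6999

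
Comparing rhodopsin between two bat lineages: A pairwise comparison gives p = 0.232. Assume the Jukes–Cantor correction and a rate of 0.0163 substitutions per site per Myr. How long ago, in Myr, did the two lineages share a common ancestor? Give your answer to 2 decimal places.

8.51

d = −(3/4) ln(1 − 4p/3) = −0.75 ln(1 − 0.309333) = −0.75 ln(0.690667)
  = −0.75 × (-0.370097) = 0.277573 substitutions/site.
Under a molecular clock d = 2μt, so t = d/(2μ) = 0.277573 / (2 × 0.0163) = 8.51 Myr.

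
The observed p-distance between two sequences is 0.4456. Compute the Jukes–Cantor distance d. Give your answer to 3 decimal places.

0.676

d = −(3/4) ln(1 − 4p/3) = −0.75 ln(1 − 0.594133) = −0.75 ln(0.405867)
  = −0.75 × (-0.901730) = 0.676298 substitutions/site.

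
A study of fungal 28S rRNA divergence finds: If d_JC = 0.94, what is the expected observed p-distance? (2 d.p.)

p = (3/4)(1 − e^(−4d/3)) = 0.75 × (1 − e^(-1.253333)) = 0.75 × (1 − 0.285551) = 0.535837.

0.54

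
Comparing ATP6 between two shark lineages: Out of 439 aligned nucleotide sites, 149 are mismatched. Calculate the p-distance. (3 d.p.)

p = 149/439 = 0.339407… ≈ 0.339 (to 3 d.p.).

0.339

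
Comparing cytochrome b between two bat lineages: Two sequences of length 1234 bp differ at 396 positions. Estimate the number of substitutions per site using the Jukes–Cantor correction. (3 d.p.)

p = 396/1234 ≈ 0.320908.
d = −(3/4) ln(1 − 4p/3) = −0.75 ln(1 − 0.427877) = −0.75 ln(0.572123)
  = −0.75 × (-0.558401) = 0.418801 substitutions/site.

0.419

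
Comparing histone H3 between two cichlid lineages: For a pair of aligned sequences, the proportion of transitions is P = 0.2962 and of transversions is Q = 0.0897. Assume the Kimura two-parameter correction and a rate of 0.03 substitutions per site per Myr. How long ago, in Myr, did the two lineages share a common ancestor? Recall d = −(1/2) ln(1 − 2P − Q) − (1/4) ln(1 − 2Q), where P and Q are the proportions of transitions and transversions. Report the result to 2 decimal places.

10.37

Under the Kimura two-parameter model, d = −½ ln(1 − 2P − Q) − ¼ ln(1 − 2Q).
1 − 2P − Q = 0.3179, giving −½ ln(0.3179) = 0.573009.
1 − 2Q = 0.8206, giving −¼ ln(0.8206) = 0.049430.
d = 0.573009 + 0.049430 = 0.622439.
Under a molecular clock d = 2μt, so t = d/(2μ) = 0.622439 / (2 × 0.03) = 10.37 Myr.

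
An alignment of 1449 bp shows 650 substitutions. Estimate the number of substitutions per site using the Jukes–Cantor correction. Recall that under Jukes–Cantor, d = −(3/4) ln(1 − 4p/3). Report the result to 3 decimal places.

0.684

p = 650/1449 ≈ 0.448585.
d = −(3/4) ln(1 − 4p/3) = −0.75 ln(1 − 0.598113) = −0.75 ln(0.401887)
  = −0.75 × (-0.911584) = 0.683688 substitutions/site.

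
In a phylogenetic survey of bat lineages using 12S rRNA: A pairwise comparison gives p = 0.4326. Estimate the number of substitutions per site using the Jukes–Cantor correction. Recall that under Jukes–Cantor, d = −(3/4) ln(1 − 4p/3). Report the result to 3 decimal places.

d = −(3/4) ln(1 − 4p/3) = −0.75 ln(1 − 0.5768) = −0.75 ln(0.4232)
  = −0.75 × (-0.859910) = 0.644933 substitutions/site.

0.645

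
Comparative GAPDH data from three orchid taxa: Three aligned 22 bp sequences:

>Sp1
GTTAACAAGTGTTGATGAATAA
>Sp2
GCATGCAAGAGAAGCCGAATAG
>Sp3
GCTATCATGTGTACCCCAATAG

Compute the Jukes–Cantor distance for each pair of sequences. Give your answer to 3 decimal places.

d(Sp1,Sp2) = 0.699, d(Sp1,Sp3) = 0.591, d(Sp2,Sp3) = 0.497

Sp1–Sp2: 10/22 sites differ → p ≈ 0.454545, d = −0.75 ln(1 − 0.60606) = 0.698667 ≈ 0.699.
Sp1–Sp3: 9/22 sites differ → p ≈ 0.409091, d = −0.75 ln(1 − 0.545455) = 0.591344 ≈ 0.591.
Sp2–Sp3: 8/22 sites differ → p ≈ 0.363636, d = −0.75 ln(1 − 0.484848) = 0.497470 ≈ 0.497.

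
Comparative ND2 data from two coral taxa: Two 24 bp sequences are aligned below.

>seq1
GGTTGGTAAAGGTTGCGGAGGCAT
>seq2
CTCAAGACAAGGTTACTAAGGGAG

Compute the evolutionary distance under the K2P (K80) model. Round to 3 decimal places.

0.824

Of 24 sites, 4 differences are transitions and 8 are transversions, so P = 4/24 ≈ 0.166667 and Q = 8/24 ≈ 0.333333.
Under the Kimura two-parameter model, d = −½ ln(1 − 2P − Q) − ¼ ln(1 − 2Q).
1 − 2P − Q = 0.333333, giving −½ ln(0.333333) = 0.549307.
1 − 2Q = 0.333334, giving −¼ ln(0.333334) = 0.274653.
d = 0.549307 + 0.274653 = 0.823960.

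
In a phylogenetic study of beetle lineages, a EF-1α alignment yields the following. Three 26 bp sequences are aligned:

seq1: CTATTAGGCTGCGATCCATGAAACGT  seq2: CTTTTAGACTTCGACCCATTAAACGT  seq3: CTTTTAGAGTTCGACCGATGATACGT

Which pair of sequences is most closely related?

seq1–seq2: 5/26 differ, p = 0.192, d = 0.222.
seq1–seq3: 7/26 differ, p = 0.269, d = 0.334.
seq2–seq3: 4/26 differ, p = 0.154, d = 0.172.
The smallest distance is between seq2 and seq3.

seq2 and seq3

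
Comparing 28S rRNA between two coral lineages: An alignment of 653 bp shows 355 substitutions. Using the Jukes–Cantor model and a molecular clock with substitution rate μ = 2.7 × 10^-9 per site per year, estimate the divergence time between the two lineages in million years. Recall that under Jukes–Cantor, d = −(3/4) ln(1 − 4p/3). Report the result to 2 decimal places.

p = 355/653 ≈ 0.543645.
d = −(3/4) ln(1 − 4p/3) = −0.75 ln(1 − 0.72486) = −0.75 ln(0.27514)
  = −0.75 × (-1.290475) = 0.967856 substitutions/site.
Under a molecular clock d = 2μt, so t = d/(2μ) = 0.967856 / (2 × 2.7 × 10^-9) = 179.23 million years.

179.23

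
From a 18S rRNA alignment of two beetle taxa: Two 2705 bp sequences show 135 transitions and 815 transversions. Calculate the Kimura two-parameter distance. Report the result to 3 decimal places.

P = 135/2705 ≈ 0.049908 and Q = 815/2705 ≈ 0.301294.
Under the Kimura two-parameter model, d = −½ ln(1 − 2P − Q) − ¼ ln(1 − 2Q).
1 − 2P − Q = 0.59889, giving −½ ln(0.59889) = 0.256339.
1 − 2Q = 0.397412, giving −¼ ln(0.397412) = 0.230695.
d = 0.256339 + 0.230695 = 0.487034.

0.487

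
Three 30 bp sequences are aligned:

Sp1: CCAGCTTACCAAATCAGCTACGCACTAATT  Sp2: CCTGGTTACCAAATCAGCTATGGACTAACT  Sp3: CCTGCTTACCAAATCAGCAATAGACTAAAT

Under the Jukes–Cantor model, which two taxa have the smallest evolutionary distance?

Sp1–Sp2: 5/30 differ, p = 0.167, d = 0.188.
Sp1–Sp3: 6/30 differ, p = 0.200, d = 0.233.
Sp2–Sp3: 4/30 differ, p = 0.133, d = 0.147.
The smallest distance is between Sp2 and Sp3.

Sp2 and Sp3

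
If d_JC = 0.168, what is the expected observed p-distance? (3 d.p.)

p = (3/4)(1 − e^(−4d/3)) = 0.75 × (1 − e^(-0.224)) = 0.75 × (1 − 0.799315) = 0.150514.

0.151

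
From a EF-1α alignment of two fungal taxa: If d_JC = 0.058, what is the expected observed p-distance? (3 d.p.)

p = (3/4)(1 − e^(−4d/3)) = 0.75 × (1 − e^(-0.077333)) = 0.75 × (1 − 0.925582) = 0.055814.

0.056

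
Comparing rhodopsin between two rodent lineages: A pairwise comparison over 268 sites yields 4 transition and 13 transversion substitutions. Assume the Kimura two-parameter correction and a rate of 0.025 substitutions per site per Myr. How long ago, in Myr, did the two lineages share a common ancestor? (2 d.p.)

1.33

P = 4/268 ≈ 0.014925 and Q = 13/268 ≈ 0.048507.
Under the Kimura two-parameter model, d = −½ ln(1 − 2P − Q) − ¼ ln(1 − 2Q).
1 − 2P − Q = 0.921643, giving −½ ln(0.921643) = 0.040799.
1 − 2Q = 0.902986, giving −¼ ln(0.902986) = 0.025512.
d = 0.040799 + 0.025512 = 0.066311.
Under a molecular clock d = 2μt, so t = d/(2μ) = 0.066311 / (2 × 0.025) = 1.33 Myr.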